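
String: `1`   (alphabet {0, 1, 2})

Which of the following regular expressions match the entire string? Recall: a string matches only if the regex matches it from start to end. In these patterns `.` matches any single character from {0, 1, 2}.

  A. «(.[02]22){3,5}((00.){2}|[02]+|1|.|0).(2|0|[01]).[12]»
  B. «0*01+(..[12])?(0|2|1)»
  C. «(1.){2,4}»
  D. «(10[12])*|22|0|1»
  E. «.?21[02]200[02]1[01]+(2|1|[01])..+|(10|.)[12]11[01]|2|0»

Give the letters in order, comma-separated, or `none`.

A → no match
B → no match
C → no match
D → match
E → no match

D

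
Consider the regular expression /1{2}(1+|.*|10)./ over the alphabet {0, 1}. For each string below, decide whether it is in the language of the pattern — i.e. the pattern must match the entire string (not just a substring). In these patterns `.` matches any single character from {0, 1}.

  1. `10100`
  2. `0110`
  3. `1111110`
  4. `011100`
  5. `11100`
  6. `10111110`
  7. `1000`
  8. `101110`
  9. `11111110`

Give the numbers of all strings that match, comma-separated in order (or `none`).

1. `10100` → no match
2. `0110` → no match — must start with `1`
3. `1111110` → match
4. `011100` → no match — must start with `1`
5. `11100` → match
6. `10111110` → no match
7. `1000` → no match
8. `101110` → no match
9. `11111110` → match

3, 5, 9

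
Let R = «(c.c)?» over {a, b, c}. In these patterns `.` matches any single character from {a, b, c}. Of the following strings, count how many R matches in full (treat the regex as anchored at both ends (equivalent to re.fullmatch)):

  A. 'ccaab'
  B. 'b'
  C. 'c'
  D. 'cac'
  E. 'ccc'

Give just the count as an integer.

A → no match
B → no match
C → no match
D → match
E → match
Total matched: 2

2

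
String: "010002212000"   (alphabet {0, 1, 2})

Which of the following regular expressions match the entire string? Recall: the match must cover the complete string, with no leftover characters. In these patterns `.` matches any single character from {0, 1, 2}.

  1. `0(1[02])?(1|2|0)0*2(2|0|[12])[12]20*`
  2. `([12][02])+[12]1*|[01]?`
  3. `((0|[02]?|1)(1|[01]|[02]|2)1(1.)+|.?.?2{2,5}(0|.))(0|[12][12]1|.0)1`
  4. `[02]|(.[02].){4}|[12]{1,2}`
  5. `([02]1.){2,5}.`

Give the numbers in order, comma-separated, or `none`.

1

1 → match
2 → no match
3 → no match — must end with "1"
4 → no match
5 → no match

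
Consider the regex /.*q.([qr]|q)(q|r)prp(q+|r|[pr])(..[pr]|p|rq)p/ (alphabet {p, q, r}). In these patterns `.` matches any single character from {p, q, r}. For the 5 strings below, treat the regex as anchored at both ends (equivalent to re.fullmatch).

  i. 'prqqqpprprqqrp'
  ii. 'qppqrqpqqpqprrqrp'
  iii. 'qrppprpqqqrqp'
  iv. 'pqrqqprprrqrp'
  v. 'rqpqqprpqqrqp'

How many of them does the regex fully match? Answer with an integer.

2

i → no match
ii → no match
iii → no match
iv → match
v → match
Total matched: 2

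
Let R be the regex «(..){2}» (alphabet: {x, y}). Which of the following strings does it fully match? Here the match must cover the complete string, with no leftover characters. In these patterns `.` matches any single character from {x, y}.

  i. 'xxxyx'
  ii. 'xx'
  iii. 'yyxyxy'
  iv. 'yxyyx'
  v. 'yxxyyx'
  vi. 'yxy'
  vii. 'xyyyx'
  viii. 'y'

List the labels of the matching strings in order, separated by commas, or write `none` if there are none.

i. 'xxxyx' → no match
ii. 'xx' → no match
iii. 'yyxyxy' → no match
iv. 'yxyyx' → no match
v. 'yxxyyx' → no match
vi. 'yxy' → no match
vii. 'xyyyx' → no match
viii. 'y' → no match

none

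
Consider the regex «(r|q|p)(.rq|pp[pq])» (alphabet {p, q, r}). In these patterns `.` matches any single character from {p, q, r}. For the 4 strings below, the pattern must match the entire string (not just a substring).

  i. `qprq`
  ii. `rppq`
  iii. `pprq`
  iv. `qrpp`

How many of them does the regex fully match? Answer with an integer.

3

i. `qprq` → match
ii. `rppq` → match
iii. `pprq` → match
iv. `qrpp` → no match
Total matched: 3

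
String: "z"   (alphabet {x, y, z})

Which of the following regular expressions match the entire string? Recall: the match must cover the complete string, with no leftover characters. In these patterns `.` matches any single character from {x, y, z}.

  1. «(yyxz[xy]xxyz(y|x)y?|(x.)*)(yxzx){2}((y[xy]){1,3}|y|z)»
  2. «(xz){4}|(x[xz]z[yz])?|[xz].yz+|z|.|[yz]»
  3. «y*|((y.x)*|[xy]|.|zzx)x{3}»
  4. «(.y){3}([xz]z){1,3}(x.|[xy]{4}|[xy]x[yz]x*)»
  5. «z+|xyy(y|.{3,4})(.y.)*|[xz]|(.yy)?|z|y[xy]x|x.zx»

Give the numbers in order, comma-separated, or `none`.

2, 5

1 → no match
2 → match
3 → no match
4 → no match
5 → match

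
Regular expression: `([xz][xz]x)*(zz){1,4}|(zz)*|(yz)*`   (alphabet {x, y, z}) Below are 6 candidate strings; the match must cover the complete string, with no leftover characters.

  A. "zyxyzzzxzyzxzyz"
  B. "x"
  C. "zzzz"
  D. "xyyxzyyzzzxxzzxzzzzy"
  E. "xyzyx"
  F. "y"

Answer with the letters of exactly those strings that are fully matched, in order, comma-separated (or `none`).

C

A → no match
B. "x" → no match
C. "zzzz" → match
D → no match
E. "xyzyx" → no match
F. "y" → no match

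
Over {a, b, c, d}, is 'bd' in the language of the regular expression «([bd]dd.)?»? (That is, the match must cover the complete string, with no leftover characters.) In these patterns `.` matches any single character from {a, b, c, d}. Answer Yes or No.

No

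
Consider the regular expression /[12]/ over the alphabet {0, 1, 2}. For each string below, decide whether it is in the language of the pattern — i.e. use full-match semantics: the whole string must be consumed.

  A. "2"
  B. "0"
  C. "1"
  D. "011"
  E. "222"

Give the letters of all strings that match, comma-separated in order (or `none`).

A, C

A → match
B → no match
C → match
D → no match
E → no match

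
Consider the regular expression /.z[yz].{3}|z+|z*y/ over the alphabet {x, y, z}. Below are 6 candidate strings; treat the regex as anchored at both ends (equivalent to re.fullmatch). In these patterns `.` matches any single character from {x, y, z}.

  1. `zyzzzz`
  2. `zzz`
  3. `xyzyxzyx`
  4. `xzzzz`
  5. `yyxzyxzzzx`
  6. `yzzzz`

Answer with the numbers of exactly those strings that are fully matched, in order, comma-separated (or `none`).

2

1 → no match
2 → match
3 → no match
4 → no match
5 → no match
6 → no match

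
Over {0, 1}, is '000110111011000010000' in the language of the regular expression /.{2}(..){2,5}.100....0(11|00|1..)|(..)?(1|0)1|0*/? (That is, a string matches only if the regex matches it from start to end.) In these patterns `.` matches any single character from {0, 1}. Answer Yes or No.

Yes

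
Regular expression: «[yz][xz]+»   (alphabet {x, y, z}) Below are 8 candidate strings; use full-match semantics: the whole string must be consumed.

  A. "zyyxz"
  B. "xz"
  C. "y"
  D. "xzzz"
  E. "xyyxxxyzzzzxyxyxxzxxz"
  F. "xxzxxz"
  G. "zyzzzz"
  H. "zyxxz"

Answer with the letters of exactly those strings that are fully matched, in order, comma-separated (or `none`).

A. "zyyxz" → no match
B. "xz" → no match
C. "y" → no match
D. "xzzz" → no match
E → no match
F. "xxzxxz" → no match
G. "zyzzzz" → no match
H. "zyxxz" → no match

none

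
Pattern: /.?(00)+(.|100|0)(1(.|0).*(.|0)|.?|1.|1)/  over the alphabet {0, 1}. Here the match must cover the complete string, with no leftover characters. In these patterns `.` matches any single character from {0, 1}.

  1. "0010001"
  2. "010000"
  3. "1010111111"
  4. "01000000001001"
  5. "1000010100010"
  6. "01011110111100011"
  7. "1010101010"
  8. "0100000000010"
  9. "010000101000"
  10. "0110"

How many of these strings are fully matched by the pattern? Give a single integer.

1 → no match
2 → no match
3 → no match
4 → no match
5 → no match
6 → no match
7 → no match
8 → no match
9 → no match
10 → no match
Total matched: 0

0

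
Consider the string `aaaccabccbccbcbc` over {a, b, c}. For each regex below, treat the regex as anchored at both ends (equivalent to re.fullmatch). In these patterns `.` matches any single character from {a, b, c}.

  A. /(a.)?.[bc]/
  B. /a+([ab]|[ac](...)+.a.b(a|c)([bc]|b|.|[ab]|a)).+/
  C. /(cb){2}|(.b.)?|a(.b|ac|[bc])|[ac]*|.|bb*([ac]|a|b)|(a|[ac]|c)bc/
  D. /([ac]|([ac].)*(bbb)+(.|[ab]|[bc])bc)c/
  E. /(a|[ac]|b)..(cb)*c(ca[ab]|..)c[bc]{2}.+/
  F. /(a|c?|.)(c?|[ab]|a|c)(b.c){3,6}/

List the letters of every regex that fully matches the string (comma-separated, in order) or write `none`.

A → no match
B → match
C → no match
D → no match
E → match
F → no match

B, E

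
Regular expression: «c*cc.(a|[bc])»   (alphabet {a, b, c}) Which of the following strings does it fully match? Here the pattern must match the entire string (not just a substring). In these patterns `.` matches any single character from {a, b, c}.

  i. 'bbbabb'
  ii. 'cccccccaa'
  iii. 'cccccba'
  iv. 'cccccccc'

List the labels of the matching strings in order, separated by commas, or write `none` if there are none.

ii, iii, iv

i → no match
ii → match
iii → match
iv → match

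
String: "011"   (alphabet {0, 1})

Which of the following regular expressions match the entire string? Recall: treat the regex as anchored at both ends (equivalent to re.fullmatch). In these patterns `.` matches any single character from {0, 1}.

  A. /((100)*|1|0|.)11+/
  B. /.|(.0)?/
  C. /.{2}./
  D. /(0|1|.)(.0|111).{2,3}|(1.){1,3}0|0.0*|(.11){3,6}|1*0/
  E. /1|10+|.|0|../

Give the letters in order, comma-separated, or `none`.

A → match
B → no match
C → match
D → no match
E → no match

A, C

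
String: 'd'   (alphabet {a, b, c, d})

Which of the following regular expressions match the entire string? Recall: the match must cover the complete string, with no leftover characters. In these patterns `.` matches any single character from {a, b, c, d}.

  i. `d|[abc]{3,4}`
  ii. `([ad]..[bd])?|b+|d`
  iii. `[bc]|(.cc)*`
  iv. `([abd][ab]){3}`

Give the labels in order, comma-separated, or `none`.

i, ii

i → match
ii → match
iii → no match
iv → no match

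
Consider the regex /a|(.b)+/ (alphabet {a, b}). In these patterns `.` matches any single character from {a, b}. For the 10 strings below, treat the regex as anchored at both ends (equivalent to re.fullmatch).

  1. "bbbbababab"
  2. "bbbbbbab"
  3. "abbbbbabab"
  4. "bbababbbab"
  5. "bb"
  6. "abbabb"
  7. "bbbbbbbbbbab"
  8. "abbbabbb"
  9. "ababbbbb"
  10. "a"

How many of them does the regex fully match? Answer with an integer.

9

1 → match
2 → match
3 → match
4 → match
5 → match
6 → no match
7 → match
8 → match
9 → match
10 → match
Total matched: 9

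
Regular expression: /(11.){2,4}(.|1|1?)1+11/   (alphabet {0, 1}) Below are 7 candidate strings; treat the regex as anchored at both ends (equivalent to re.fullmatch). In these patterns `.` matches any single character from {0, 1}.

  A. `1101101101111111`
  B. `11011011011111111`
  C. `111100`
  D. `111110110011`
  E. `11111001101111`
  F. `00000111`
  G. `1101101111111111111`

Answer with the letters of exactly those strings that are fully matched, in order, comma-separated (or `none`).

A → match
B → match
C → no match — must end with `111`
D → no match — must end with `111`
E → no match
F → no match — must start with `11`
G → match

A, B, G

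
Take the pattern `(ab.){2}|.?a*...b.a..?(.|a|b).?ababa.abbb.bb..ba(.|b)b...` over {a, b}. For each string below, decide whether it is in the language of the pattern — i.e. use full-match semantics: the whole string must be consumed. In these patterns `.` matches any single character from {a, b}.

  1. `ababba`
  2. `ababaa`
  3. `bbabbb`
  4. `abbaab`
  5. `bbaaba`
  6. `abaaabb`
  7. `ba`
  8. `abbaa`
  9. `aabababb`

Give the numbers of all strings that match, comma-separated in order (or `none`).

none

1 → no match
2 → no match
3 → no match
4 → no match
5 → no match
6 → no match
7 → no match
8 → no match
9 → no match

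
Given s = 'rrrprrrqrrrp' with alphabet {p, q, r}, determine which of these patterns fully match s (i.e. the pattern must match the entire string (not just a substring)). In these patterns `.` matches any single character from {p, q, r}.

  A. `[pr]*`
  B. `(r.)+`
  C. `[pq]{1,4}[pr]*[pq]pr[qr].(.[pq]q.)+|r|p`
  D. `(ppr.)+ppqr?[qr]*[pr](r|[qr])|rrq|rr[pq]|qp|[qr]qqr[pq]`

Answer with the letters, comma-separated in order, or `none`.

B

A → no match
B → match
C → no match
D → no match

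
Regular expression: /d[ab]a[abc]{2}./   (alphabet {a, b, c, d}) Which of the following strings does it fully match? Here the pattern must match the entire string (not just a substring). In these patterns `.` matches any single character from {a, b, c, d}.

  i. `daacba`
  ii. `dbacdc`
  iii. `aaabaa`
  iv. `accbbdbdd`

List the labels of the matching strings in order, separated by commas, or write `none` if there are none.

i

i → match
ii → no match
iii → no match — must start with `d`
iv → no match — must start with `d`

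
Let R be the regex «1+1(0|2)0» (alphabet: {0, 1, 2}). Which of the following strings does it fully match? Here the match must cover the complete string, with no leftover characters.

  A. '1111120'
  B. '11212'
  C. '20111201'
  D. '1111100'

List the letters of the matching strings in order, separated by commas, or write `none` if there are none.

A. '1111120' → match
B. '11212' → no match — must end with '0'
C. '20111201' → no match — must start with '1'
D. '1111100' → match

A, D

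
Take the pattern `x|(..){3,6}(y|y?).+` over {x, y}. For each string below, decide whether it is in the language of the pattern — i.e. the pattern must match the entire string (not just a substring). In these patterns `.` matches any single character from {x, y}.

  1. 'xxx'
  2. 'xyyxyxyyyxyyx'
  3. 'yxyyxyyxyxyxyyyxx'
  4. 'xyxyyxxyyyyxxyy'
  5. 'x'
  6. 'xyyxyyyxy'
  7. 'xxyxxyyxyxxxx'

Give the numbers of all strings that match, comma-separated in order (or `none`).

2, 3, 4, 5, 6, 7

1. 'xxx' → no match
2 → match
3 → match
4 → match
5. 'x' → match
6. 'xyyxyyyxy' → match
7 → match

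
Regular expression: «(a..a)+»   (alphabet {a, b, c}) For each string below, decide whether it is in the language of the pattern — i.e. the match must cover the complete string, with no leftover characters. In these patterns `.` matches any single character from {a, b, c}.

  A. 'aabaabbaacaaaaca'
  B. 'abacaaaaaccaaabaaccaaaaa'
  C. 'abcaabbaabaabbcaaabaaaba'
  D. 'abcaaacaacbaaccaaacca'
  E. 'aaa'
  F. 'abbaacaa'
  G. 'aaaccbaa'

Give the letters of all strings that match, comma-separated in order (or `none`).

A, F

A → match
B → no match
C → no match
D → no match
E → no match
F → match
G → no match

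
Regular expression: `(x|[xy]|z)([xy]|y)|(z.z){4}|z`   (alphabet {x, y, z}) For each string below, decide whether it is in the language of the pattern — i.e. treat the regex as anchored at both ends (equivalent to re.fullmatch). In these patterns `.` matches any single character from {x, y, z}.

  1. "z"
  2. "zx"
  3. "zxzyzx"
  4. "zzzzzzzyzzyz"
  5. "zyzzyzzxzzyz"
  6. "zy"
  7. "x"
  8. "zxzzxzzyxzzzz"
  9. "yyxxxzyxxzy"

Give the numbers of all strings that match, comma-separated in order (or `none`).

1, 2, 4, 5, 6

1 → match
2 → match
3 → no match
4 → match
5 → match
6 → match
7 → no match
8 → no match
9 → no match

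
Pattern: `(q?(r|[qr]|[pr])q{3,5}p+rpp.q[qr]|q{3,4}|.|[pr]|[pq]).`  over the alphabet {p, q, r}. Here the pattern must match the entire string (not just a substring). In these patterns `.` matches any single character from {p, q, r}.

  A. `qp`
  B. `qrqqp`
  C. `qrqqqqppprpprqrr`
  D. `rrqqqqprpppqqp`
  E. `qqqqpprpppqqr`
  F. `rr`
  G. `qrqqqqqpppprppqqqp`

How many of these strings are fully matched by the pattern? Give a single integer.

5

A. `qp` → match
B. `qrqqp` → no match
C → match
D → no match
E → match
F. `rr` → match
G → match
Total matched: 5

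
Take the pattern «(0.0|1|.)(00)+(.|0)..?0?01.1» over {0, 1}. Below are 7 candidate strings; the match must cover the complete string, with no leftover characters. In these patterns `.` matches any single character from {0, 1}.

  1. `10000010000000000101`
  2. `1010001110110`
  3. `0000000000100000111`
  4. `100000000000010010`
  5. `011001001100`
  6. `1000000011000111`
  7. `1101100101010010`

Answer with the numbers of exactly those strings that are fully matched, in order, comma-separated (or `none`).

1 → no match
2 → no match — must end with `1`
3 → no match
4 → no match — must end with `1`
5 → no match — must end with `1`
6 → no match
7 → no match — must end with `1`

none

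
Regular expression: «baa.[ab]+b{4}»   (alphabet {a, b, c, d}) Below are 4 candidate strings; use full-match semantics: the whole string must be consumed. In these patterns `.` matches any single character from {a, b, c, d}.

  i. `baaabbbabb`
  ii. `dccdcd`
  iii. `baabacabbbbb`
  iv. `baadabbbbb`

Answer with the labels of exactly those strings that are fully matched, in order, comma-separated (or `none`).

i → no match
ii → no match — must start with `baa`
iii → no match
iv → match

iv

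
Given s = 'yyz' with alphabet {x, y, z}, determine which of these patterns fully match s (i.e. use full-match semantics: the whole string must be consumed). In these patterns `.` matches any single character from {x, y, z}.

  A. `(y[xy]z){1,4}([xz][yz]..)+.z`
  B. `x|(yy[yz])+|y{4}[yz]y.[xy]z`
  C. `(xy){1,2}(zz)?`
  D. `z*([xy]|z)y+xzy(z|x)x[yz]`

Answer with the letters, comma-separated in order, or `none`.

A → no match
B → match
C → no match — must start with 'xy'
D → no match

B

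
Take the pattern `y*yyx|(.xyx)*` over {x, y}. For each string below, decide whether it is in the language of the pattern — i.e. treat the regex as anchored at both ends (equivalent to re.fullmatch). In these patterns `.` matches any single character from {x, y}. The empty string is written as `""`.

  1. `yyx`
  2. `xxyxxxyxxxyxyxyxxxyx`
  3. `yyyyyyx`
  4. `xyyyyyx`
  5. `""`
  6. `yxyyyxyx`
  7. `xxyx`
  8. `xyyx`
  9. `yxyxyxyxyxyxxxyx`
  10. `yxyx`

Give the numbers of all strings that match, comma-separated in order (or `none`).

1, 2, 3, 5, 7, 9, 10

1. `yyx` → match
2 → match
3. `yyyyyyx` → match
4. `xyyyyyx` → no match
5. `""` → match
6. `yxyyyxyx` → no match
7. `xxyx` → match
8. `xyyx` → no match
9 → match
10. `yxyx` → match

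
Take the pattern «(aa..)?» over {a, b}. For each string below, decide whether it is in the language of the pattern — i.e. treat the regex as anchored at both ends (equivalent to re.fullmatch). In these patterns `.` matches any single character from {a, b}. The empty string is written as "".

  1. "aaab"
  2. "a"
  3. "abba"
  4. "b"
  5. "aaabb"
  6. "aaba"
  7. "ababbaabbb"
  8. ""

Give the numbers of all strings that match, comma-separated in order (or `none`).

1, 6, 8

1 → match
2 → no match
3 → no match
4 → no match
5 → no match
6 → match
7 → no match
8 → match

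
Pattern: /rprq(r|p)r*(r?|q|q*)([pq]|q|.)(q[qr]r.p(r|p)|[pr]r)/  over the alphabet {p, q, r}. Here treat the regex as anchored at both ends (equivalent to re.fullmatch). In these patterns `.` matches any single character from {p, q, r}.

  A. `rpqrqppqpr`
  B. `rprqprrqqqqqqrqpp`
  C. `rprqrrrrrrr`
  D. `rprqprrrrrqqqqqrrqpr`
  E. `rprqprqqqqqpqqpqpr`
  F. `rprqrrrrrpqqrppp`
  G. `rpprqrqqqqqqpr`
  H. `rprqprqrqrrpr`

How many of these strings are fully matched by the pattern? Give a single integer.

A → no match — must start with `rprq`
B → match
C → match
D → match
E → no match
F → match
G → no match — must start with `rprq`
H → no match
Total matched: 4

4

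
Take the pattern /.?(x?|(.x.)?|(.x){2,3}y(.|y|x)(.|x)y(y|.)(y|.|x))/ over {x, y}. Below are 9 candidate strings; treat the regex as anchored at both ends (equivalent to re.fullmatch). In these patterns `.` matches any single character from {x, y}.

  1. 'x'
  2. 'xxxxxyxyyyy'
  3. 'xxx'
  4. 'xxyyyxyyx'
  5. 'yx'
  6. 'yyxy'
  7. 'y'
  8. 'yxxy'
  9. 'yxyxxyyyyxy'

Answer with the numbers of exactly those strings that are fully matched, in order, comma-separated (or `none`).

1. 'x' → match
2. 'xxxxxyxyyyy' → match
3. 'xxx' → match
4. 'xxyyyxyyx' → no match
5. 'yx' → match
6. 'yyxy' → match
7. 'y' → match
8. 'yxxy' → match
9. 'yxyxxyyyyxy' → no match

1, 2, 3, 5, 6, 7, 8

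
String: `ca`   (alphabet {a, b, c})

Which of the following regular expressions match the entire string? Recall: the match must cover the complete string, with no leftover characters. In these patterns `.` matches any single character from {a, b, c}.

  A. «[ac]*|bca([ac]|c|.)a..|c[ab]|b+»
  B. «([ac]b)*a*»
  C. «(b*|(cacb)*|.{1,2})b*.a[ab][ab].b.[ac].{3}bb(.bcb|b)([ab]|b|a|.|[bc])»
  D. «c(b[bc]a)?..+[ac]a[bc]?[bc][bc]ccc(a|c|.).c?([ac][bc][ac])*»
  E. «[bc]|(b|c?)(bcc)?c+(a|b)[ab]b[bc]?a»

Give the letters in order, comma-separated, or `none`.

A → match
B → no match
C → no match
D → no match
E → no match

A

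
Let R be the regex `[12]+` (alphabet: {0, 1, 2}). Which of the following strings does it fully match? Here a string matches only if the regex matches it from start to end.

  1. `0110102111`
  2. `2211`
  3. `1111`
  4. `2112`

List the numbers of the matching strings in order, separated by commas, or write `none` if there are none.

2, 3, 4

1 → no match
2 → match
3 → match
4 → match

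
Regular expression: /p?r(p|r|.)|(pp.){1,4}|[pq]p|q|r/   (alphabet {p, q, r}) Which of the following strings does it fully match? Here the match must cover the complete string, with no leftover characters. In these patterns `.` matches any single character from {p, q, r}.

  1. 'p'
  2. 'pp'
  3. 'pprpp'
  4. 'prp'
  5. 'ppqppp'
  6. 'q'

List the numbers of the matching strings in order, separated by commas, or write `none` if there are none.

1. 'p' → no match
2. 'pp' → match
3. 'pprpp' → no match
4. 'prp' → match
5. 'ppqppp' → match
6. 'q' → match

2, 4, 5, 6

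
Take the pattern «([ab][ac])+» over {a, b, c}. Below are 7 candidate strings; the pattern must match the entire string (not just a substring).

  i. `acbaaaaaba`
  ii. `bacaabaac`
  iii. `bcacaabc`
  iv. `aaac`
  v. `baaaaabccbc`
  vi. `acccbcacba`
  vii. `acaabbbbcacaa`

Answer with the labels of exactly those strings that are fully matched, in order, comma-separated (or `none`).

i → match
ii → no match
iii → match
iv → match
v → no match
vi → no match
vii → no match

i, iii, iv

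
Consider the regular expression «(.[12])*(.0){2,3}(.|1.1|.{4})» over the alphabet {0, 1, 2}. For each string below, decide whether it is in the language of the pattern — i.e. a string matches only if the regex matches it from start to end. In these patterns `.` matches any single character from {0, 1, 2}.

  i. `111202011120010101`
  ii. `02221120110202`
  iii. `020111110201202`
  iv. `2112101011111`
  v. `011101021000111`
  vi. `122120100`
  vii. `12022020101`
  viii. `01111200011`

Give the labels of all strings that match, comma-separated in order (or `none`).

v, vi, vii

i → no match
ii → no match
iii → no match
iv → no match
v → match
vi → match
vii → match
viii → no match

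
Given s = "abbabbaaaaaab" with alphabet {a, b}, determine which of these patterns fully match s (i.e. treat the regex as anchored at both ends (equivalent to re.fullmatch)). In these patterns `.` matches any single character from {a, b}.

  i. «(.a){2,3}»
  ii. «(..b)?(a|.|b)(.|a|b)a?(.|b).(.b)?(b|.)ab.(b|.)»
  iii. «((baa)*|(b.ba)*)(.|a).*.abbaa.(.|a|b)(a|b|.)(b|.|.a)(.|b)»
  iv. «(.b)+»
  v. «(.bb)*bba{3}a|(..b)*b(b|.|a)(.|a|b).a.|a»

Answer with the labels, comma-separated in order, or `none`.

i → no match — must end with "a"
ii → no match
iii → match
iv → no match
v → no match

iii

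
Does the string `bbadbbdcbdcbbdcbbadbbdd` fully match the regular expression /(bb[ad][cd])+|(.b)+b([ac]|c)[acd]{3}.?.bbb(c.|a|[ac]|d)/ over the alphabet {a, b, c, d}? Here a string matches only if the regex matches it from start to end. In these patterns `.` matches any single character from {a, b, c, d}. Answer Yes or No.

No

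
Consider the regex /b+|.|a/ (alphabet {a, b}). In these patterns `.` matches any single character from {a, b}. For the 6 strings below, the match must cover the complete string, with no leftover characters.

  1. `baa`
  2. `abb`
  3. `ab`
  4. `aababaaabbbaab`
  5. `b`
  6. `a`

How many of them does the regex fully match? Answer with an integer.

1. `baa` → no match
2. `abb` → no match
3. `ab` → no match
4 → no match
5. `b` → match
6. `a` → match
Total matched: 2

2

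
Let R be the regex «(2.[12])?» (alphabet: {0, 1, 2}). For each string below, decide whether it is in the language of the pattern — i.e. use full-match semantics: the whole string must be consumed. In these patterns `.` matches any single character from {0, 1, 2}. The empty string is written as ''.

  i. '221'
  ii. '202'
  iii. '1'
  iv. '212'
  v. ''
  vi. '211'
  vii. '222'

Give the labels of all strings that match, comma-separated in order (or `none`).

i, ii, iv, v, vi, vii

i → match
ii → match
iii → no match
iv → match
v → match
vi → match
vii → match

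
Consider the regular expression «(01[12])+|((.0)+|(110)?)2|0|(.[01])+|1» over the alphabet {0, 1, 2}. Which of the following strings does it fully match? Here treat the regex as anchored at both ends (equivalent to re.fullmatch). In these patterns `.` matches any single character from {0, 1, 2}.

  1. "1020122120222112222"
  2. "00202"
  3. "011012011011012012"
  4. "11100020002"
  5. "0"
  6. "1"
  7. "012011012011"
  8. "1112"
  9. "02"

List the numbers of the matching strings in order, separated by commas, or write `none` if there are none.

2, 3, 5, 6, 7

1 → no match
2 → match
3 → match
4 → no match
5 → match
6 → match
7 → match
8 → no match
9 → no match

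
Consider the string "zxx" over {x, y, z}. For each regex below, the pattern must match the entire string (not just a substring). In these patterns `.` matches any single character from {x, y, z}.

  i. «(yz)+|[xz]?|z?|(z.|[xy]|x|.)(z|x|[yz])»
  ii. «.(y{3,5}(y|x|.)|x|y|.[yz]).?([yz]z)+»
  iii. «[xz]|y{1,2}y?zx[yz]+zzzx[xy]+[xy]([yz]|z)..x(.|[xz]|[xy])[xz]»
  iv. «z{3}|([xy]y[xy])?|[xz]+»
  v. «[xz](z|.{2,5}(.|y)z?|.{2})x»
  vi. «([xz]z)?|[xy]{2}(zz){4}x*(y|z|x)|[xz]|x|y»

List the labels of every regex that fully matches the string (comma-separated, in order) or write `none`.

i, iv

i → match
ii → no match — must end with "z"
iii → no match
iv → match
v → no match
vi → no match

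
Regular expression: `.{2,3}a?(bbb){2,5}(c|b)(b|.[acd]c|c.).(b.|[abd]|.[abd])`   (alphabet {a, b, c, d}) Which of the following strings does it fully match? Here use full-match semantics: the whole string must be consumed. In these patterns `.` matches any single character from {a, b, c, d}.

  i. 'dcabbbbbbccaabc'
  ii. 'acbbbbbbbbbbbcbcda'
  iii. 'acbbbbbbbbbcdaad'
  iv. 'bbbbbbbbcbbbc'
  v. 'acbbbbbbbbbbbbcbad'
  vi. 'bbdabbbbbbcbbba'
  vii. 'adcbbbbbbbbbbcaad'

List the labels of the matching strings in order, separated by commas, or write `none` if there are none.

i, ii, iv, v, vi, vii

i → match
ii → match
iii → no match
iv → match
v → match
vi → match
vii → match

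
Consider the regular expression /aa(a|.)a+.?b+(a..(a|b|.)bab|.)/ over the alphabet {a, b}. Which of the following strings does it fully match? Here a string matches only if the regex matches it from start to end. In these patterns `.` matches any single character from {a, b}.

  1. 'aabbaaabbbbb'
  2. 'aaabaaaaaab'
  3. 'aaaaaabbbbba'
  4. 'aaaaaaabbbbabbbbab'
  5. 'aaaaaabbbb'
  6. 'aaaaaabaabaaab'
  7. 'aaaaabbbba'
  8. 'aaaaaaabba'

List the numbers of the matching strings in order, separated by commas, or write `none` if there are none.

1. 'aabbaaabbbbb' → no match
2. 'aaabaaaaaab' → no match
3. 'aaaaaabbbbba' → match
4 → match
5. 'aaaaaabbbb' → match
6 → no match
7. 'aaaaabbbba' → match
8. 'aaaaaaabba' → match

3, 4, 5, 7, 8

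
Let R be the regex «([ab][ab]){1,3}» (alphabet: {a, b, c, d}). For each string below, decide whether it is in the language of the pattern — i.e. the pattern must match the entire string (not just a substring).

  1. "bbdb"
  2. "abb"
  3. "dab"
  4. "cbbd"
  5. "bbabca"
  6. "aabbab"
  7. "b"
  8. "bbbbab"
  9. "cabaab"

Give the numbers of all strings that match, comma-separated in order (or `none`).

6, 8

1 → no match
2 → no match
3 → no match
4 → no match
5 → no match
6 → match
7 → no match
8 → match
9 → no match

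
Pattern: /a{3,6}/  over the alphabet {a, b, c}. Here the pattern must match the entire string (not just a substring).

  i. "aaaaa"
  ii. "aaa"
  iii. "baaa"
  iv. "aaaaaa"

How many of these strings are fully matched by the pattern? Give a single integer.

3

i. "aaaaa" → match
ii. "aaa" → match
iii. "baaa" → no match — must start with "a"
iv. "aaaaaa" → match
Total matched: 3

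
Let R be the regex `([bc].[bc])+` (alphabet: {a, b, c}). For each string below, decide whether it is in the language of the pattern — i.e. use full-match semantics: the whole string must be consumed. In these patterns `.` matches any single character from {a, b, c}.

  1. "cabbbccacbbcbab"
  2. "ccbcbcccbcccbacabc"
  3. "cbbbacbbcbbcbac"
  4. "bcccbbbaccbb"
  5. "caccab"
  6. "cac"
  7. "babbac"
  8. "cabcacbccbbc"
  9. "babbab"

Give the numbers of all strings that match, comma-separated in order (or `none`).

1, 3, 4, 5, 6, 7, 8, 9

1 → match
2 → no match
3 → match
4. "bcccbbbaccbb" → match
5. "caccab" → match
6. "cac" → match
7. "babbac" → match
8. "cabcacbccbbc" → match
9. "babbab" → match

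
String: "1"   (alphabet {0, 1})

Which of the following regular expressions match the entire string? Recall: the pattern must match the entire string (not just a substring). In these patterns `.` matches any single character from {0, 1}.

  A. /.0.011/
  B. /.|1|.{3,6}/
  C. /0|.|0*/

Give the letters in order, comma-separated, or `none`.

B, C

A → no match — must end with "011"
B → match
C → match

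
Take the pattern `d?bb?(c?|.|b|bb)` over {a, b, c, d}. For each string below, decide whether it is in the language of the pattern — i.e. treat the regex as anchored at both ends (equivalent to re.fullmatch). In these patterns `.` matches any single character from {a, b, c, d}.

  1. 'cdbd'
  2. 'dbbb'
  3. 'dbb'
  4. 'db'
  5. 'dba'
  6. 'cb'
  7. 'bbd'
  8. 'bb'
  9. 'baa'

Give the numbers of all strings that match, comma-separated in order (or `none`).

1 → no match
2 → match
3 → match
4 → match
5 → match
6 → no match
7 → match
8 → match
9 → no match

2, 3, 4, 5, 7, 8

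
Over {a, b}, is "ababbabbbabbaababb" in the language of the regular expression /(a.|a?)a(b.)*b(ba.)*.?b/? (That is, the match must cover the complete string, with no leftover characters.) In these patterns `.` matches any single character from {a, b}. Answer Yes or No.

No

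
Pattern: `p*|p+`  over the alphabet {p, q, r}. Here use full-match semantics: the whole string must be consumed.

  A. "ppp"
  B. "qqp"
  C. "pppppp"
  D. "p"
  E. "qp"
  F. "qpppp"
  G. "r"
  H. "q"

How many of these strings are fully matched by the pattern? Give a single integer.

A → match
B → no match
C → match
D → match
E → no match
F → no match
G → no match
H → no match
Total matched: 3

3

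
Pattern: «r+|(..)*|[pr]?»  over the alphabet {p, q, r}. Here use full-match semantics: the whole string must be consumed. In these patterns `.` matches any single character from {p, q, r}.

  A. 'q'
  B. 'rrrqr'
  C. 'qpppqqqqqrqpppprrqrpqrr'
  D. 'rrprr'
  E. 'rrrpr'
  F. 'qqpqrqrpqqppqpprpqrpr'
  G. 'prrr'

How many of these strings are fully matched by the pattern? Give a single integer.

A → no match
B → no match
C → no match
D → no match
E → no match
F → no match
G → match
Total matched: 1

1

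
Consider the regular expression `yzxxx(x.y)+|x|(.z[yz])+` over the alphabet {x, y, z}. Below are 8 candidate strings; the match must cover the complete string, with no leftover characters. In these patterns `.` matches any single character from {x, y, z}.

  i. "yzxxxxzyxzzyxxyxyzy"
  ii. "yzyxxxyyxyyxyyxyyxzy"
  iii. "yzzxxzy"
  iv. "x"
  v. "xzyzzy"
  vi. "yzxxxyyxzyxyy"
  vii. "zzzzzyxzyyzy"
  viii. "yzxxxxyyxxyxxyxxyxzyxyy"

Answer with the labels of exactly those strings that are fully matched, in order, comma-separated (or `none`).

iv, v, vii, viii

i → no match
ii → no match
iii → no match
iv → match
v → match
vi → no match
vii → match
viii → match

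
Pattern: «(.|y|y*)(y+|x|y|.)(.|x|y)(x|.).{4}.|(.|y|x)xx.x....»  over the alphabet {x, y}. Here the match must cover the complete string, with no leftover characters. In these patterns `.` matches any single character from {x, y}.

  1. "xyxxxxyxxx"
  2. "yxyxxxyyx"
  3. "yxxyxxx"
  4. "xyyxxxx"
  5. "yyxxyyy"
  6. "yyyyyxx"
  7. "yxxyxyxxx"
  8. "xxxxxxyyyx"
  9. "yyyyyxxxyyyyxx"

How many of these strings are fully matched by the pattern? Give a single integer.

1 → no match
2 → match
3 → no match
4 → no match
5 → no match
6 → no match
7 → match
8 → no match
9 → no match
Total matched: 2

2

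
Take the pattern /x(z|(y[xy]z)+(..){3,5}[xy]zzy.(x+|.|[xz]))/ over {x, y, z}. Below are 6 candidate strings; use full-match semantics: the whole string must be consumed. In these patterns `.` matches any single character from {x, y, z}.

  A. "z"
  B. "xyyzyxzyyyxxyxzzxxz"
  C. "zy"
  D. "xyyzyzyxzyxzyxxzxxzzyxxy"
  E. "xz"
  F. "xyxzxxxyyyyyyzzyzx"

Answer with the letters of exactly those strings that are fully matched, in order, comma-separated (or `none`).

A → no match — must start with "x"
B → no match
C → no match — must start with "x"
D → no match
E → match
F → match

E, F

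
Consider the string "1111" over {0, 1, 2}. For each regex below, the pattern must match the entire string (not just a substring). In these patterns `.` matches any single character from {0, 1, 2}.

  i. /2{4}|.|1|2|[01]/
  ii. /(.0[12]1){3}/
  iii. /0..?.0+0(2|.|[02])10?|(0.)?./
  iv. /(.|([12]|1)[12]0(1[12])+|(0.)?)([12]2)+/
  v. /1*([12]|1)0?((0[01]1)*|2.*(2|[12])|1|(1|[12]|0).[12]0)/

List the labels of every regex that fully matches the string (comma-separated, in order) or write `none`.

i → no match
ii → no match
iii → no match
iv → no match — must end with "2"
v → match

v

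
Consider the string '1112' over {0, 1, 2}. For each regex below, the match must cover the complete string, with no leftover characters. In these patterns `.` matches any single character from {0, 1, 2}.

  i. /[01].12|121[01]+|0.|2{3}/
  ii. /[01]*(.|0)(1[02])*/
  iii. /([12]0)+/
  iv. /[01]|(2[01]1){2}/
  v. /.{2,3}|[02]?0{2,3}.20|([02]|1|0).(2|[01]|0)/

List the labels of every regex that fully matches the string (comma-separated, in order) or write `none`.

i → match
ii → match
iii → no match — must end with '0'
iv → no match
v → no match

i, ii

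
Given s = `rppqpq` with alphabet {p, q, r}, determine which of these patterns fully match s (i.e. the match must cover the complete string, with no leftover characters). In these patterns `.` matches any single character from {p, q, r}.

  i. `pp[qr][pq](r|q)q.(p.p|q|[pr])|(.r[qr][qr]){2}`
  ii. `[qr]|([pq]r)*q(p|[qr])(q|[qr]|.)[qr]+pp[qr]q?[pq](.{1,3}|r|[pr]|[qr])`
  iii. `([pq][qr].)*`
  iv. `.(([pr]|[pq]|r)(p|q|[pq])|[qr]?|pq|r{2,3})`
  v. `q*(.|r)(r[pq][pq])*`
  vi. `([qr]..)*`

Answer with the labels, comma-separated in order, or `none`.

vi

i → no match
ii → no match
iii → no match
iv → no match
v → no match
vi → match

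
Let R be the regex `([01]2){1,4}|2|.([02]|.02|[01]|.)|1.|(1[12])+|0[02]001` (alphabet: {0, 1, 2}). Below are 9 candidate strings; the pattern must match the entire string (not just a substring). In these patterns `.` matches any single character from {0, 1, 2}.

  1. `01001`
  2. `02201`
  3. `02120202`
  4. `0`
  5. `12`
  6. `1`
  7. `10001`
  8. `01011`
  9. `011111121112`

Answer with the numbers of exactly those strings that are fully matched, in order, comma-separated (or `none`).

3, 5

1 → no match
2 → no match
3 → match
4 → no match
5 → match
6 → no match
7 → no match
8 → no match
9 → no match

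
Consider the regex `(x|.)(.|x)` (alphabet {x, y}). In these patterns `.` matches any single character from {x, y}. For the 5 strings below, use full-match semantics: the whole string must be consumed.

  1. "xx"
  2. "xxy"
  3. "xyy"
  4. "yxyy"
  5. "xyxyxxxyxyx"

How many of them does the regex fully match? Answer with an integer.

1

1 → match
2 → no match
3 → no match
4 → no match
5 → no match
Total matched: 1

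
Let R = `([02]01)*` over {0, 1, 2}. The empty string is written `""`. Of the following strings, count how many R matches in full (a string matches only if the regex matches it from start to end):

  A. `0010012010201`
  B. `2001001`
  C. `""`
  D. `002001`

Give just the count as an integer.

A → no match
B → no match
C → match
D → no match
Total matched: 1

1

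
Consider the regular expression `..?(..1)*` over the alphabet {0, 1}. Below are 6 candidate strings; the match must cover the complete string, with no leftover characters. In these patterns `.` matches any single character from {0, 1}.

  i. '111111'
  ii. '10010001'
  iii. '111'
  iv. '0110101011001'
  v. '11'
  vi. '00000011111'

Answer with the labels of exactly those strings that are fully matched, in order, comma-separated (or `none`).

v

i. '111111' → no match
ii. '10010001' → no match
iii. '111' → no match
iv → no match
v. '11' → match
vi. '00000011111' → no match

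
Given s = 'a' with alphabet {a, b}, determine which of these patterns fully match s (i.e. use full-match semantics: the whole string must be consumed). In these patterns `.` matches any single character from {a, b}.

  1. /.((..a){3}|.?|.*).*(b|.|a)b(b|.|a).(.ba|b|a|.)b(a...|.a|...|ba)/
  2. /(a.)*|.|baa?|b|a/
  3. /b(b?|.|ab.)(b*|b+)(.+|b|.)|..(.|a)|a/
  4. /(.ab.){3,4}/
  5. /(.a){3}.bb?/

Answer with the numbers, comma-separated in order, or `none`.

1 → no match
2 → match
3 → match
4 → no match
5 → no match

2, 3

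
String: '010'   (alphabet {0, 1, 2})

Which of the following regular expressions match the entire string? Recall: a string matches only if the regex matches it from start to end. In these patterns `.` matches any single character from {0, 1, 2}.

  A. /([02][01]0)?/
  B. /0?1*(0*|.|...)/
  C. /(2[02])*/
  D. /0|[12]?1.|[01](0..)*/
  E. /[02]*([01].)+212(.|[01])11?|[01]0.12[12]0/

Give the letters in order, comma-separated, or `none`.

A → match
B → match
C → no match
D → no match
E → no match

A, B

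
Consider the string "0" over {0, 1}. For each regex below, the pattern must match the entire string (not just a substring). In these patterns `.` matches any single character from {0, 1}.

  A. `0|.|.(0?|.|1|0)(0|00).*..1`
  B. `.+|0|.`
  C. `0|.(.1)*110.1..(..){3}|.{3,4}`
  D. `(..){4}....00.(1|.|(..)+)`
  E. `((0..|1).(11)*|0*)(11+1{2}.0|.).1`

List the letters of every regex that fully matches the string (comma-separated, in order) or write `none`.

A, B, C

A → match
B → match
C → match
D → no match
E → no match — must end with "1"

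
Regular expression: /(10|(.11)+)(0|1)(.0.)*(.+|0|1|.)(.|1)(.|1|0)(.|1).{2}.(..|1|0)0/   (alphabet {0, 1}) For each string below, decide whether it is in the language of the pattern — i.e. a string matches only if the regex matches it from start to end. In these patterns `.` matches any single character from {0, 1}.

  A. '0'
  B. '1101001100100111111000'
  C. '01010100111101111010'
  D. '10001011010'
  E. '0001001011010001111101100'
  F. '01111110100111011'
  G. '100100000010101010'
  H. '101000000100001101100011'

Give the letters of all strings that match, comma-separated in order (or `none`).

A. '0' → no match
B → no match
C → no match
D. '10001011010' → no match
E → no match
F → no match — must end with '0'
G → match
H → no match — must end with '0'

G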